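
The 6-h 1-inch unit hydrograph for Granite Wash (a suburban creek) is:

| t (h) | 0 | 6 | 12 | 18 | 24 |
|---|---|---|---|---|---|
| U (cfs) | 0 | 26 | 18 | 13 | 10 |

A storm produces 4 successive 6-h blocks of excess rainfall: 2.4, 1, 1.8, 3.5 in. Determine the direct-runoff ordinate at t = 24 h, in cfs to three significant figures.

Q ≈ 160 cfs

By discrete convolution, Q_j = Σ (P_i / 1 in) · U_{j−i}.
At t = 24 h (j=4): Q = (2.4/1)·10 + (1/1)·13 + (1.8/1)·18 + (3.5/1)·26 = 160 cfs.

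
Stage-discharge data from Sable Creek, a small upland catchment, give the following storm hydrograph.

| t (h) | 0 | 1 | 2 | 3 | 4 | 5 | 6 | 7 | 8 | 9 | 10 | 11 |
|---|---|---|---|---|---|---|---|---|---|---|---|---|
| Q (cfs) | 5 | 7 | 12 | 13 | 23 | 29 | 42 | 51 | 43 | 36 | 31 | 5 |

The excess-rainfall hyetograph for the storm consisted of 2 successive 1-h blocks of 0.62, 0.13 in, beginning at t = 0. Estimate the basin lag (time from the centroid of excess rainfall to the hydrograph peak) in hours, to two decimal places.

t_L ≈ 6.33 h

Centroid of excess rainfall: t_c = Σ P_i·t̄_i / ΣP_i = 0.6733 h (block centres at 0.5, 1.5 h).
Hydrograph peak occurs at t = 7 h, so basin lag t_L = 7 − 0.6733 = 6.33 h.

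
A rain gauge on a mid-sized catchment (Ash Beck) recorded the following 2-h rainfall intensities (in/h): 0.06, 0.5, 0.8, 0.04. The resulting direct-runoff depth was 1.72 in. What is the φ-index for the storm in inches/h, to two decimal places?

φ ≈ 0.22 in/h

Only the 2 blocks with intensity above φ contribute runoff: 0.5, 0.8 in/h.
Σ(I−φ)·Δt = d  ⇒  (0.5+0.8 − 2φ)·2 = 1.72
φ = (1.300 − 1.72/2) / 2 = 0.22 in/h.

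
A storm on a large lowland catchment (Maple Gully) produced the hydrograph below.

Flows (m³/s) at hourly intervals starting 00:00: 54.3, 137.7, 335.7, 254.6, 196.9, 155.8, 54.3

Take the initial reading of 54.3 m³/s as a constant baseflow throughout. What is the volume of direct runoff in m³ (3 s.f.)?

Direct-runoff ordinates (Q − Q_b): 0.0, 83.4, 281.4, 200.3, 142.6, 101.5, 0.0 m³/s.
ΣQ_DR = 809.2 m³/s.
With Δt = 1 h = 3600 s, V = ΣQ_DR · Δt = 809.2 × 3600 = 2.91 × 10^6 m³.

V ≈ 2.91 × 10^6 m³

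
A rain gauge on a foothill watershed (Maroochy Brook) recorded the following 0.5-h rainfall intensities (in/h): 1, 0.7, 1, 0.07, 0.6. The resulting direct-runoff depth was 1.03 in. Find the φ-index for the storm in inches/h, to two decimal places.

Only the 4 blocks with intensity above φ contribute runoff: 1, 0.7, 1, 0.6 in/h.
Σ(I−φ)·Δt = d  ⇒  (1+0.7+1+0.6 − 4φ)·0.5 = 1.03
φ = (3.300 − 1.03/0.5) / 4 = 0.31 in/h.

φ ≈ 0.31 in/h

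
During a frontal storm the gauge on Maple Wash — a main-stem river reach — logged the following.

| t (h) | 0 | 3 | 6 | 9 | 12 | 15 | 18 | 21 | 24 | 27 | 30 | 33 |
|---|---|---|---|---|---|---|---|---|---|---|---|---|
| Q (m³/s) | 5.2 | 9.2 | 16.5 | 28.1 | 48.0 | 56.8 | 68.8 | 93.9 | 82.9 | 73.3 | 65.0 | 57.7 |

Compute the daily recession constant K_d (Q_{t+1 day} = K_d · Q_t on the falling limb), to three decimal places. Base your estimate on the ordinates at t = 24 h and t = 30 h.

Between t = 24 h and t = 30 h the flow falls from 82.9 to 65.0 m³/s over 2×3 h = 6 h.
Per-interval ratio K = (65.0/82.9)^(1/2) = 0.8855; K_d = K^(24/3) = 0.378.

K_d ≈ 0.378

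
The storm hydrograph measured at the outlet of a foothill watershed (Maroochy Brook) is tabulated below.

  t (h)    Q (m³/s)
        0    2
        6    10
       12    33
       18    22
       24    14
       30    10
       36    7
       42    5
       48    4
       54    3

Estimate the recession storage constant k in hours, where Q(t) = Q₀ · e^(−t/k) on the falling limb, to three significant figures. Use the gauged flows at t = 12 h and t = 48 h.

On the falling limb, Q drops from 33 to 4 m³/s between t = 12 h and t = 48 h (Δt = 36 h).
k = −Δt / ln(Q₂/Q₁) = −36 / ln(4/33) = 17.1 h.

k ≈ 17.1 h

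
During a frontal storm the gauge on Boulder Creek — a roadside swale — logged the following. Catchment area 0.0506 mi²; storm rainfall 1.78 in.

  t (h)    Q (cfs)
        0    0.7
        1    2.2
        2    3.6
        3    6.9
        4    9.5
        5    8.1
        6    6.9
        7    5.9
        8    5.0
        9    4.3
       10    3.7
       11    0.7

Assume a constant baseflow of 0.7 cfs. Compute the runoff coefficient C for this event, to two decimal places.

C ≈ 0.84

ΣQ_DR = 49.10 cfs; V = ΣQ_DR·Δt = 1.768 × 10^5 ft³.
Runoff depth d = V / A = 1.504 in.
C = d / P = 1.504 / 1.78 = 0.84.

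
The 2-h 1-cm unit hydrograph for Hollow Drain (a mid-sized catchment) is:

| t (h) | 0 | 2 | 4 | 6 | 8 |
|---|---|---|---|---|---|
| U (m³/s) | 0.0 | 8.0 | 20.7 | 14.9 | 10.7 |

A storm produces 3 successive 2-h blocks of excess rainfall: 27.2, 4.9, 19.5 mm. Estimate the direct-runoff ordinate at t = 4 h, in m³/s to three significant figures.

By discrete convolution, Q_j = Σ (P_i / 10 mm) · U_{j−i}.
At t = 4 h (j=2): Q = (27.2/10)·20.7 + (4.9/10)·8.0 + (19.5/10)·0.0 = 60.2 m³/s.

Q ≈ 60.2 m³/s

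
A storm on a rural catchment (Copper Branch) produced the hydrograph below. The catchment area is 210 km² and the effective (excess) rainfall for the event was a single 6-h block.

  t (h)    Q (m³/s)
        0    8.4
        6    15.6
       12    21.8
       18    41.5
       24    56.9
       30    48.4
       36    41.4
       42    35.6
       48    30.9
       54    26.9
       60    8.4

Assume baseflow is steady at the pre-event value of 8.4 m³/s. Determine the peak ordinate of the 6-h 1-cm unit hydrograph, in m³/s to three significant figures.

Direct runoff: 0.0, 7.2, 13.4, 33.1, 48.5, 40.0, 33.0, 27.2, 22.5, 18.5, 0.0 m³/s; ΣQ_DR = 243.4 m³/s, peak = 48.5 m³/s.
Runoff depth d = ΣQ_DR·Δt / A = 243.4 × 21600 / (210 km²) = 25.04 mm.
The 1-cm UH is the DRH scaled by (10 mm)/d, so U_p = 48.5 × 10/25.04 = 19.4 m³/s.

U_p ≈ 19.4 m³/s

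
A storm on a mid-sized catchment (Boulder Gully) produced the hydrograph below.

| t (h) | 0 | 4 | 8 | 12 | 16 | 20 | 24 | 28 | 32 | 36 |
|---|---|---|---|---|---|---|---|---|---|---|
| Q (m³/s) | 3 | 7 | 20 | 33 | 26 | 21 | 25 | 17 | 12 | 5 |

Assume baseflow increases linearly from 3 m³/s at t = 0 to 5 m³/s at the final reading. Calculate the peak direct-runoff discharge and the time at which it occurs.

Subtracting baseflow gives direct-runoff ordinates: 0.00, 3.78, 16.56, 29.33, 22.11, 16.89, 20.67, 12.44, 7.22, 0.00 m³/s.
The maximum is 29.33 m³/s, occurring at the reading for t = 12 h.

Q_p = 29.33 m³/s at t = 12 h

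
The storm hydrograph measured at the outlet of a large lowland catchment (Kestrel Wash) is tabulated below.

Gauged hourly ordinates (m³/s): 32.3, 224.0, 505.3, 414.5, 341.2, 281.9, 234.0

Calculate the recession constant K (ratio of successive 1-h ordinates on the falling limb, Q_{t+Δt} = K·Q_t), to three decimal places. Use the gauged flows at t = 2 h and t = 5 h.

Using the recession-limb readings at t = 2 h and t = 5 h: Q falls from 505.3 to 281.9 m³/s over 3 intervals.
K = (Q₂/Q₁)^(1/3) = (281.9/505.3)^(1/3) = 0.823.

K ≈ 0.823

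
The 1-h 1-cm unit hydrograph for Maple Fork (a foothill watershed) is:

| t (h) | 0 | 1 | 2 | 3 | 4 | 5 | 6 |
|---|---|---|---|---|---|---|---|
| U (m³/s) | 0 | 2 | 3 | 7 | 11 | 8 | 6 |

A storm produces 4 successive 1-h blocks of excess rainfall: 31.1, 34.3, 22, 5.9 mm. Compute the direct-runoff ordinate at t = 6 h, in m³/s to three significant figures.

Q ≈ 74.4 m³/s

By discrete convolution, Q_j = Σ (P_i / 10 mm) · U_{j−i}.
At t = 6 h (j=6): Q = (31.1/10)·6 + (34.3/10)·8 + (22/10)·11 + (5.9/10)·7 = 74.4 m³/s.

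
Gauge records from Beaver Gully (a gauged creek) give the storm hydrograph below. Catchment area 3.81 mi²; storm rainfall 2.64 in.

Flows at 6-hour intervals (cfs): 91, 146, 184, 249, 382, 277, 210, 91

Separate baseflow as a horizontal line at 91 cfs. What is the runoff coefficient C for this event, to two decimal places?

ΣQ_DR = 902.0 cfs; V = ΣQ_DR·Δt = 1.948 × 10^7 ft³.
Runoff depth d = V / A = 2.201 in.
C = d / P = 2.201 / 2.64 = 0.83.

C ≈ 0.83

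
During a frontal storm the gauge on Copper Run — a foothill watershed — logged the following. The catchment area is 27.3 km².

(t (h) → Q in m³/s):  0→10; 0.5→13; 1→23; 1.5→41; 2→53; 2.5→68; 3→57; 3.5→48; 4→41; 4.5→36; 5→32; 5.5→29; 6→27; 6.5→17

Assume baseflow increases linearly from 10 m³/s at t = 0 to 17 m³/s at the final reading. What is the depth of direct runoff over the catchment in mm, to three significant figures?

d ≈ 20.2 mm

Direct runoff: 0.00, 2.46, 11.92, 29.38, 40.85, 55.31, 43.77, 34.23, 26.69, 21.15, 16.62, 13.08, 10.54, 0.00 m³/s; ΣQ_DR = 306.0 m³/s.
V = ΣQ_DR · Δt = 306.0 × 1800 s = 5.508 × 10^5 m³.
Over A = 27.3 km², depth = V / A = 20.2 mm.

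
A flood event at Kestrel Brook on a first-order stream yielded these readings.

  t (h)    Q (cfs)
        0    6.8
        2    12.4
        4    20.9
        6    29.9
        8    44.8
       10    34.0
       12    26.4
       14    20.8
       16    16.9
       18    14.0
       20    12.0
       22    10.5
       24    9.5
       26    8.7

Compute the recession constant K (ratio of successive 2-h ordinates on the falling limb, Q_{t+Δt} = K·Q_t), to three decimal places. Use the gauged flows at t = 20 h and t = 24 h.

K ≈ 0.890

Using the recession-limb readings at t = 20 h and t = 24 h: Q falls from 12.0 to 9.5 cfs over 2 intervals.
K = (Q₂/Q₁)^(1/2) = (9.5/12.0)^(1/2) = 0.890.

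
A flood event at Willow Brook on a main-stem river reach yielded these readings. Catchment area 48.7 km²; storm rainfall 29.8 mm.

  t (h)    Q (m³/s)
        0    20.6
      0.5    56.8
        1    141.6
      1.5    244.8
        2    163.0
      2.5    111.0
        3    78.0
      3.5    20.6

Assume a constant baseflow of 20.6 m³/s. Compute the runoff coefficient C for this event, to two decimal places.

ΣQ_DR = 671.6 m³/s; V = ΣQ_DR·Δt = 1.209 × 10^6 m³.
Runoff depth d = V / A = 24.82 mm.
C = d / P = 24.82 / 29.8 = 0.83.

C ≈ 0.83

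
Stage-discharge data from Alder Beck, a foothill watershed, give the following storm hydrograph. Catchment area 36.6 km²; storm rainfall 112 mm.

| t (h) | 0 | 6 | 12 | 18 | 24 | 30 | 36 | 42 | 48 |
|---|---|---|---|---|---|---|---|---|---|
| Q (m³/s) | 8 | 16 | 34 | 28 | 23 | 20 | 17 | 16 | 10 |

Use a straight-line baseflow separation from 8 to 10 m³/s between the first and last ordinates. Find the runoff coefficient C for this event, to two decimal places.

ΣQ_DR = 91.00 m³/s; V = ΣQ_DR·Δt = 1.966 × 10^6 m³.
Runoff depth d = V / A = 53.70 mm.
C = d / P = 53.70 / 112 = 0.48.

C ≈ 0.48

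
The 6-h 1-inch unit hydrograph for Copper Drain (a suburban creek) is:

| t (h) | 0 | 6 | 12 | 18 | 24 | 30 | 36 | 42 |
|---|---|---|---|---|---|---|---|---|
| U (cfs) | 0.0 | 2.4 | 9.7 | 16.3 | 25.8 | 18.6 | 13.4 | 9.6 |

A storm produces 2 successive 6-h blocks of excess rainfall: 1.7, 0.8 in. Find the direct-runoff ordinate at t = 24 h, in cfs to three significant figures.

Q ≈ 56.9 cfs

By discrete convolution, Q_j = Σ (P_i / 1 in) · U_{j−i}.
At t = 24 h (j=4): Q = (1.7/1)·25.8 + (0.8/1)·16.3 = 56.9 cfs.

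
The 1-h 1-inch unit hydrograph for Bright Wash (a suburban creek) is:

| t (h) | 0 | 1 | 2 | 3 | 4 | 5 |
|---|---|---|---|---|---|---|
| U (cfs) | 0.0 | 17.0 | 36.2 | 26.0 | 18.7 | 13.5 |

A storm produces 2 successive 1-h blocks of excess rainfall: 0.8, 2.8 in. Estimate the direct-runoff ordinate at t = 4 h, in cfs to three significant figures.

By discrete convolution, Q_j = Σ (P_i / 1 in) · U_{j−i}.
At t = 4 h (j=4): Q = (0.8/1)·18.7 + (2.8/1)·26.0 = 87.8 cfs.

Q ≈ 87.8 cfs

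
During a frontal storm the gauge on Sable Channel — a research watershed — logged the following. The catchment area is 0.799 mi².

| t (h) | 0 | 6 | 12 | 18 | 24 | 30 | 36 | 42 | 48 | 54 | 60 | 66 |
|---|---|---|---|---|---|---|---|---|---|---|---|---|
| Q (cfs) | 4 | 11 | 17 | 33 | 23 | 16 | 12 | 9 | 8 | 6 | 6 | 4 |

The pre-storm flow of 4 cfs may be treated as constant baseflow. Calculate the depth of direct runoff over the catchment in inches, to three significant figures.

d ≈ 1.18 in

Direct runoff: 0.0, 7.0, 13.0, 29.0, 19.0, 12.0, 8.0, 5.0, 4.0, 2.0, 2.0, 0.0 cfs; ΣQ_DR = 101.0 cfs.
V = ΣQ_DR · Δt = 101.0 × 21600 s = 2.182 × 10^6 ft³.
Over A = 0.799 mi², depth = V / A = 1.18 in.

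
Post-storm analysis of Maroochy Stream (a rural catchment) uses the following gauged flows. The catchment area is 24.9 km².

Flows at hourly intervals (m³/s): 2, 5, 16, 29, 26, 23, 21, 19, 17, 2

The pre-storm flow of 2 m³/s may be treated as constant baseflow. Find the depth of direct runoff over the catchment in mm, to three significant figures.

Direct runoff: 0.0, 3.0, 14.0, 27.0, 24.0, 21.0, 19.0, 17.0, 15.0, 0.0 m³/s; ΣQ_DR = 140.0 m³/s.
V = ΣQ_DR · Δt = 140.0 × 3600 s = 5.040 × 10^5 m³.
Over A = 24.9 km², depth = V / A = 20.2 mm.

d ≈ 20.2 mm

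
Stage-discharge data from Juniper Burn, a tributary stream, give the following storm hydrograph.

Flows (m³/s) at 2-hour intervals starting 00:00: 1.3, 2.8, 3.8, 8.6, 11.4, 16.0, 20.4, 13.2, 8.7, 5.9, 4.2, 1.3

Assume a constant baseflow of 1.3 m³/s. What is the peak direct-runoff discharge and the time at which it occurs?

Q_p = 19.1 m³/s at t = 12:00

Subtracting baseflow gives direct-runoff ordinates: 0.0, 1.5, 2.5, 7.3, 10.1, 14.7, 19.1, 11.9, 7.4, 4.6, 2.9, 0.0 m³/s.
The maximum is 19.1 m³/s, occurring at the reading for t = 12:00.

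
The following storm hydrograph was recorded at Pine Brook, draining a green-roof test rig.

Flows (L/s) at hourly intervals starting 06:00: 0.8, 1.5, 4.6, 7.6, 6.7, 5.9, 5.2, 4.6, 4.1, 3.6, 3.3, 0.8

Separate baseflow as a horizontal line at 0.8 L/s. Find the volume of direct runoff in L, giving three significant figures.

Direct-runoff ordinates (Q − Q_b): 0.0, 0.7, 3.8, 6.8, 5.9, 5.1, 4.4, 3.8, 3.3, 2.8, 2.5, 0.0 L/s.
ΣQ_DR = 39.10 L/s.
With Δt = 1 h = 3600 s, V = ΣQ_DR · Δt = 39.10 × 3600 = 1.41 × 10^5 L.

V ≈ 1.41 × 10^5 L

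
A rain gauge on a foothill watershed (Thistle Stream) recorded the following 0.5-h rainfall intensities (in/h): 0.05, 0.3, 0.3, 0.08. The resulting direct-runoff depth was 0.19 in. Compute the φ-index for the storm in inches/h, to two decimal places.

φ ≈ 0.11 in/h

Only the 2 blocks with intensity above φ contribute runoff: 0.3, 0.3 in/h.
Σ(I−φ)·Δt = d  ⇒  (0.3+0.3 − 2φ)·0.5 = 0.19
φ = (0.6000 − 0.19/0.5) / 2 = 0.11 in/h.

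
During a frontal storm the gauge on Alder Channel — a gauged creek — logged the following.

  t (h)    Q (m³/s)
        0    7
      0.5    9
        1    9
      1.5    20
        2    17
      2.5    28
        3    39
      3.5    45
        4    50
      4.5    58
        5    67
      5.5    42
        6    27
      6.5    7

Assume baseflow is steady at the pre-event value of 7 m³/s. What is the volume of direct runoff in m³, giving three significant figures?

V ≈ 5.89 × 10^5 m³

Direct-runoff ordinates (Q − Q_b): 0.0, 2.0, 2.0, 13.0, 10.0, 21.0, 32.0, 38.0, 43.0, 51.0, 60.0, 35.0, 20.0, 0.0 m³/s.
ΣQ_DR = 327.0 m³/s.
With Δt = 0.5 h = 1800 s, V = ΣQ_DR · Δt = 327.0 × 1800 = 5.89 × 10^5 m³.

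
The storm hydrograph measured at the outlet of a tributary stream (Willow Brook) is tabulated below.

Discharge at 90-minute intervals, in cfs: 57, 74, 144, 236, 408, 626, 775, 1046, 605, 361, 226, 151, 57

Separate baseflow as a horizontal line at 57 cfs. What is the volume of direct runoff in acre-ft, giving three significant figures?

V ≈ 499 acre-ft

Direct-runoff ordinates (Q − Q_b): 0.0, 17.0, 87.0, 179.0, 351.0, 569.0, 718.0, 989.0, 548.0, 304.0, 169.0, 94.0, 0.0 cfs.
ΣQ_DR = 4025 cfs.
With Δt = 1.5 h = 5400 s, V = ΣQ_DR · Δt = 4025 × 5400 = 2.17 × 10^7 ft³ = 499 acre-ft.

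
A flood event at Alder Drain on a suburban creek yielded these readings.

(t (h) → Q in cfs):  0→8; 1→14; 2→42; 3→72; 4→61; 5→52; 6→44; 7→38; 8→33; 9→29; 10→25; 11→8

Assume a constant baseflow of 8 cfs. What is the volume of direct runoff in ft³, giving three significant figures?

Direct-runoff ordinates (Q − Q_b): 0.0, 6.0, 34.0, 64.0, 53.0, 44.0, 36.0, 30.0, 25.0, 21.0, 17.0, 0.0 cfs.
ΣQ_DR = 330.0 cfs.
With Δt = 1 h = 3600 s, V = ΣQ_DR · Δt = 330.0 × 3600 = 1.19 × 10^6 ft³.

V ≈ 1.19 × 10^6 ft³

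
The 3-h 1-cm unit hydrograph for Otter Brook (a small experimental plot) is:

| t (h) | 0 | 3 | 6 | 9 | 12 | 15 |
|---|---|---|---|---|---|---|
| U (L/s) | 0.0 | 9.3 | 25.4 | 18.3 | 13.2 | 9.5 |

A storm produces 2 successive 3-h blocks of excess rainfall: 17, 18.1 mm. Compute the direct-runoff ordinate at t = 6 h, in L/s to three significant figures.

Q ≈ 60.0 L/s

By discrete convolution, Q_j = Σ (P_i / 10 mm) · U_{j−i}.
At t = 6 h (j=2): Q = (17/10)·25.4 + (18.1/10)·9.3 = 60.0 L/s.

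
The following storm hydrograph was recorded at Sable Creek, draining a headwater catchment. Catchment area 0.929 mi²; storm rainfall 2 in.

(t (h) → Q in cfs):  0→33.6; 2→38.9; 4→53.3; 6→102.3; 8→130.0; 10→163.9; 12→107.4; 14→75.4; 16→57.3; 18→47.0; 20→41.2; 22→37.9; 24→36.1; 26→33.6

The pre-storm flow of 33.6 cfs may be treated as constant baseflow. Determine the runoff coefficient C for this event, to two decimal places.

C ≈ 0.81

ΣQ_DR = 487.5 cfs; V = ΣQ_DR·Δt = 3.510 × 10^6 ft³.
Runoff depth d = V / A = 1.626 in.
C = d / P = 1.626 / 2 = 0.81.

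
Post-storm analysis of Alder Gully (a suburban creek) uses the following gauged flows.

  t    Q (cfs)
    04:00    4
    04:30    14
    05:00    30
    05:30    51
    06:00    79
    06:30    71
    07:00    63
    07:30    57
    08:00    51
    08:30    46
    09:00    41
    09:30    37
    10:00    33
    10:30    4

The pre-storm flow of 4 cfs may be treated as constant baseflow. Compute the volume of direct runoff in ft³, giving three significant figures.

Direct-runoff ordinates (Q − Q_b): 0.0, 10.0, 26.0, 47.0, 75.0, 67.0, 59.0, 53.0, 47.0, 42.0, 37.0, 33.0, 29.0, 0.0 cfs.
ΣQ_DR = 525.0 cfs.
With Δt = 0.5 h = 1800 s, V = ΣQ_DR · Δt = 525.0 × 1800 = 9.45 × 10^5 ft³.

V ≈ 9.45 × 10^5 ft³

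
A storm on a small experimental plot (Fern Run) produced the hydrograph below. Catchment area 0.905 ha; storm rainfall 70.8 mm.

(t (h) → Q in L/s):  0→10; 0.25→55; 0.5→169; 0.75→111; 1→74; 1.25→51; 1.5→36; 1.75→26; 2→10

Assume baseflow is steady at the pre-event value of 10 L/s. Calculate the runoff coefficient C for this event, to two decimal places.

C ≈ 0.63

ΣQ_DR = 452.0 L/s; V = ΣQ_DR·Δt = 4.068 × 10^5 L.
Runoff depth d = V / A = 44.95 mm.
C = d / P = 44.95 / 70.8 = 0.63.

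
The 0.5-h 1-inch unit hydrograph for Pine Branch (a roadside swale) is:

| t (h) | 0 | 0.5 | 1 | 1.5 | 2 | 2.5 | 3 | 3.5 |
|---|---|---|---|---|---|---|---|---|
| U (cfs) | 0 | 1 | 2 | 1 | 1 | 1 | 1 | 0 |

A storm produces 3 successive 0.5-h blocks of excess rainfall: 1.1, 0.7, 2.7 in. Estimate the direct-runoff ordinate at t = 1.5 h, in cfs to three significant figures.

Q ≈ 5.20 cfs

By discrete convolution, Q_j = Σ (P_i / 1 in) · U_{j−i}.
At t = 1.5 h (j=3): Q = (1.1/1)·1 + (0.7/1)·2 + (2.7/1)·1 = 5.20 cfs.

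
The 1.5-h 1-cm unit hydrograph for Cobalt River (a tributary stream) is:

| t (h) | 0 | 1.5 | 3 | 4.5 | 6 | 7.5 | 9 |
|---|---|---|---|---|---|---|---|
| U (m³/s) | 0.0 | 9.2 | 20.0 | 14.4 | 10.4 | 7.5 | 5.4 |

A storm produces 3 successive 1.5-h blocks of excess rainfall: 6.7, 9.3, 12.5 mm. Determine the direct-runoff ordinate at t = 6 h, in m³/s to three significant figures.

By discrete convolution, Q_j = Σ (P_i / 10 mm) · U_{j−i}.
At t = 6 h (j=4): Q = (6.7/10)·10.4 + (9.3/10)·14.4 + (12.5/10)·20.0 = 45.4 m³/s.

Q ≈ 45.4 m³/s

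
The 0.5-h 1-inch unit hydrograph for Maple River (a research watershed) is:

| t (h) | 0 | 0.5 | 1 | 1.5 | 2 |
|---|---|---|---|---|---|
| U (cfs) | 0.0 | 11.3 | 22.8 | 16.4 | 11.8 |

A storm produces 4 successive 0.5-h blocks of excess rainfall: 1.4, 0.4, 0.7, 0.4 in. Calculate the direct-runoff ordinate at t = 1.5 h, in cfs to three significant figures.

Q ≈ 40.0 cfs

By discrete convolution, Q_j = Σ (P_i / 1 in) · U_{j−i}.
At t = 1.5 h (j=3): Q = (1.4/1)·16.4 + (0.4/1)·22.8 + (0.7/1)·11.3 + (0.4/1)·0.0 = 40.0 cfs.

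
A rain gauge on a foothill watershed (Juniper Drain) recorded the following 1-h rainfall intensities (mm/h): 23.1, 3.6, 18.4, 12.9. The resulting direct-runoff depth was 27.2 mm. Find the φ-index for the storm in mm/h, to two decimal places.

Only the 3 blocks with intensity above φ contribute runoff: 23.1, 18.4, 12.9 mm/h.
Σ(I−φ)·Δt = d  ⇒  (23.1+18.4+12.9 − 3φ)·1 = 27.2
φ = (54.40 − 27.2/1) / 3 = 9.07 mm/h.

φ ≈ 9.07 mm/h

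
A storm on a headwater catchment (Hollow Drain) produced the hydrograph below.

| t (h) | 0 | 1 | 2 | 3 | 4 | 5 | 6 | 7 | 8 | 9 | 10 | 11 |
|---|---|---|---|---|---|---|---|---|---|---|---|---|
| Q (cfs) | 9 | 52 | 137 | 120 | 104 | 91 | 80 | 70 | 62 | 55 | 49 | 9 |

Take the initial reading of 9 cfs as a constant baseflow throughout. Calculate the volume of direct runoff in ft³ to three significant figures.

V ≈ 2.63 × 10^6 ft³

Direct-runoff ordinates (Q − Q_b): 0.0, 43.0, 128.0, 111.0, 95.0, 82.0, 71.0, 61.0, 53.0, 46.0, 40.0, 0.0 cfs.
ΣQ_DR = 730.0 cfs.
With Δt = 1 h = 3600 s, V = ΣQ_DR · Δt = 730.0 × 3600 = 2.63 × 10^6 ft³.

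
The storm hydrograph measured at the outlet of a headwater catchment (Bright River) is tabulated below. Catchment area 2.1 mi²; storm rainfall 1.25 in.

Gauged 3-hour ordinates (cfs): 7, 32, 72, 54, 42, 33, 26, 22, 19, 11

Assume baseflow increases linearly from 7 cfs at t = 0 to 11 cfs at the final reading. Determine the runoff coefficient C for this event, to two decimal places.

C ≈ 0.40

ΣQ_DR = 228.0 cfs; V = ΣQ_DR·Δt = 2.462 × 10^6 ft³.
Runoff depth d = V / A = 0.5047 in.
C = d / P = 0.5047 / 1.25 = 0.40.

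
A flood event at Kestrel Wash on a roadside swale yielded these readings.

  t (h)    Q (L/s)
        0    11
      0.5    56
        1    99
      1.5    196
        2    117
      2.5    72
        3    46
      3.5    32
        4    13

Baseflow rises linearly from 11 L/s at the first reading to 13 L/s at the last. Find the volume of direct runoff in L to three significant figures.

Direct-runoff ordinates (Q − Q_b): 0.00, 44.75, 87.50, 184.25, 105.00, 59.75, 33.50, 19.25, 0.00 L/s.
ΣQ_DR = 534.0 L/s.
With Δt = 0.5 h = 1800 s, V = ΣQ_DR · Δt = 534.0 × 1800 = 9.61 × 10^5 L.

V ≈ 9.61 × 10^5 L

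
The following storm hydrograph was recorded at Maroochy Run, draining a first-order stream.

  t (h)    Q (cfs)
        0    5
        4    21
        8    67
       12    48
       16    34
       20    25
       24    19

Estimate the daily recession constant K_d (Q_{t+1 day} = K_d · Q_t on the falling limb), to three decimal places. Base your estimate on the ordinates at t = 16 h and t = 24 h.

K_d ≈ 0.175

Between t = 16 h and t = 24 h the flow falls from 34 to 19 cfs over 2×4 h = 8 h.
Per-interval ratio K = (19/34)^(1/2) = 0.7475; K_d = K^(24/4) = 0.175.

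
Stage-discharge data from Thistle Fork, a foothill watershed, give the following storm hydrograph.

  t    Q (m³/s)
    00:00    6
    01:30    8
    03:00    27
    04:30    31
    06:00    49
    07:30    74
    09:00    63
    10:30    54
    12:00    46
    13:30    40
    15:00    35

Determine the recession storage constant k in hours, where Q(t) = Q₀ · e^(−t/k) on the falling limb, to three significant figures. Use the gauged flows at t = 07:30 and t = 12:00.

k ≈ 9.47 h

On the falling limb, Q drops from 74 to 46 m³/s between t = 07:30 and t = 12:00 (Δt = 4.5 h).
k = −Δt / ln(Q₂/Q₁) = −4.5 / ln(46/74) = 9.47 h.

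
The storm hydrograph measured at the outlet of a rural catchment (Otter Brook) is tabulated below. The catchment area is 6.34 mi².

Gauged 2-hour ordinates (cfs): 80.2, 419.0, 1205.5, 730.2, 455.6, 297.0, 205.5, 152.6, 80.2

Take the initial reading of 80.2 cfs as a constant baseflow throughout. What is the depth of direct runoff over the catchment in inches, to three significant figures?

d ≈ 1.42 in

Direct runoff: 0.0, 338.8, 1125.3, 650.0, 375.4, 216.8, 125.3, 72.4, 0.0 cfs; ΣQ_DR = 2904 cfs.
V = ΣQ_DR · Δt = 2904 × 7200 s = 2.091 × 10^7 ft³.
Over A = 6.34 mi², depth = V / A = 1.42 in.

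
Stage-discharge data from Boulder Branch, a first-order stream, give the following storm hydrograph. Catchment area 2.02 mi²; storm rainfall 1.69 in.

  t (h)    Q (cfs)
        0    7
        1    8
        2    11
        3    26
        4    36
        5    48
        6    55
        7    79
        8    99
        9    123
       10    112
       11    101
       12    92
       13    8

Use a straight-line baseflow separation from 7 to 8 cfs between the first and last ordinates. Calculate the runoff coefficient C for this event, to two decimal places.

ΣQ_DR = 700.0 cfs; V = ΣQ_DR·Δt = 2.520 × 10^6 ft³.
Runoff depth d = V / A = 0.5370 in.
C = d / P = 0.5370 / 1.69 = 0.32.

C ≈ 0.32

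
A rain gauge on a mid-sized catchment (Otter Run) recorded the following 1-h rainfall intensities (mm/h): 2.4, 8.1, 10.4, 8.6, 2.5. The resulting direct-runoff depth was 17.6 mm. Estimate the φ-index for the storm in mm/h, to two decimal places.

φ ≈ 3.17 mm/h

Only the 3 blocks with intensity above φ contribute runoff: 8.1, 10.4, 8.6 mm/h.
Σ(I−φ)·Δt = d  ⇒  (8.1+10.4+8.6 − 3φ)·1 = 17.6
φ = (27.10 − 17.6/1) / 3 = 3.17 mm/h.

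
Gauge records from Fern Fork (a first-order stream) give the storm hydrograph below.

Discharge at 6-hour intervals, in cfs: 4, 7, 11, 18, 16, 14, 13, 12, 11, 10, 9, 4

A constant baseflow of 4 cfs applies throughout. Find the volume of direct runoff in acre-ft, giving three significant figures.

V ≈ 40.2 acre-ft

Direct-runoff ordinates (Q − Q_b): 0.0, 3.0, 7.0, 14.0, 12.0, 10.0, 9.0, 8.0, 7.0, 6.0, 5.0, 0.0 cfs.
ΣQ_DR = 81.00 cfs.
With Δt = 6 h = 21600 s, V = ΣQ_DR · Δt = 81.00 × 21600 = 1.75 × 10^6 ft³ = 40.2 acre-ft.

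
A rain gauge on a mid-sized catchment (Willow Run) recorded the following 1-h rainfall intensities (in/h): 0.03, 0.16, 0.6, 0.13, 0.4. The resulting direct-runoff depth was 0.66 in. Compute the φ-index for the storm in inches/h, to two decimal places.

Only the 2 blocks with intensity above φ contribute runoff: 0.6, 0.4 in/h.
Σ(I−φ)·Δt = d  ⇒  (0.6+0.4 − 2φ)·1 = 0.66
φ = (1.000 − 0.66/1) / 2 = 0.17 in/h.

φ ≈ 0.17 in/h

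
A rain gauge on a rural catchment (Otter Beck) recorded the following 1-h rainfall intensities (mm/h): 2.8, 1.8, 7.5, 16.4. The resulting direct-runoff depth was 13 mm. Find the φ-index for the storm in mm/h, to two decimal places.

φ ≈ 5.45 mm/h

Only the 2 blocks with intensity above φ contribute runoff: 7.5, 16.4 mm/h.
Σ(I−φ)·Δt = d  ⇒  (7.5+16.4 − 2φ)·1 = 13
φ = (23.90 − 13/1) / 2 = 5.45 mm/h.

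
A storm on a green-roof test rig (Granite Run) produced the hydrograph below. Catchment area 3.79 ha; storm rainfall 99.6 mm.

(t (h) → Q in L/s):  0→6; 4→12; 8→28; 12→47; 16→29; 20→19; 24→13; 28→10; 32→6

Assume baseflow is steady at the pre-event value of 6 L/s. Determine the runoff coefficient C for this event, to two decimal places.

ΣQ_DR = 116.0 L/s; V = ΣQ_DR·Δt = 1.670 × 10^6 L.
Runoff depth d = V / A = 44.07 mm.
C = d / P = 44.07 / 99.6 = 0.44.

C ≈ 0.44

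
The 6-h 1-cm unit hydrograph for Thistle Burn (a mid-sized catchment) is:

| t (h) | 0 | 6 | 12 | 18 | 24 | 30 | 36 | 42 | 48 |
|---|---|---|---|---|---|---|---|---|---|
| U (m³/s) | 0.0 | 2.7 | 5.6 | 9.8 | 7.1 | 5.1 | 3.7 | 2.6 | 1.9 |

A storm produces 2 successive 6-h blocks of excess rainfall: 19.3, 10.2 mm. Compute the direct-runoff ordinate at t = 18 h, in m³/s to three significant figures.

Q ≈ 24.6 m³/s

By discrete convolution, Q_j = Σ (P_i / 10 mm) · U_{j−i}.
At t = 18 h (j=3): Q = (19.3/10)·9.8 + (10.2/10)·5.6 = 24.6 m³/s.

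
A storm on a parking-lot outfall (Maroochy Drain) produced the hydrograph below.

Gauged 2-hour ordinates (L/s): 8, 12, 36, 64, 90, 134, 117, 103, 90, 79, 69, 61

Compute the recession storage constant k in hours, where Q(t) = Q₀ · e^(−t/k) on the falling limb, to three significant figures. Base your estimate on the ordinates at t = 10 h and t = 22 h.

On the falling limb, Q drops from 134 to 61 L/s between t = 10 h and t = 22 h (Δt = 12 h).
k = −Δt / ln(Q₂/Q₁) = −12 / ln(61/134) = 15.2 h.

k ≈ 15.2 h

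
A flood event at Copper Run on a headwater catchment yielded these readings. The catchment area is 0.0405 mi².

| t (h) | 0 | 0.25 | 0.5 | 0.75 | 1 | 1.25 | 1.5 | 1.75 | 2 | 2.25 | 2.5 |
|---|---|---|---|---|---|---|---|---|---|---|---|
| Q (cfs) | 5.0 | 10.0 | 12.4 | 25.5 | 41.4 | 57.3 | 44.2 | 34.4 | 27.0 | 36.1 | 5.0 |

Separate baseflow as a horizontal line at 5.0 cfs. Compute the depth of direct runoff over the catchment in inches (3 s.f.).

Direct runoff: 0.0, 5.0, 7.4, 20.5, 36.4, 52.3, 39.2, 29.4, 22.0, 31.1, 0.0 cfs; ΣQ_DR = 243.3 cfs.
V = ΣQ_DR · Δt = 243.3 × 900 s = 2.190 × 10^5 ft³.
Over A = 0.0405 mi², depth = V / A = 2.33 in.

d ≈ 2.33 in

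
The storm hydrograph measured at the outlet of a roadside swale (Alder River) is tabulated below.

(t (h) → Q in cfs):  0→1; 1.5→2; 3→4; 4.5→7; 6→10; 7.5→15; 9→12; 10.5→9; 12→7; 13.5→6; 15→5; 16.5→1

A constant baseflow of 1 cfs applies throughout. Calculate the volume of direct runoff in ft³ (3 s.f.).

V ≈ 3.62 × 10^5 ft³

Direct-runoff ordinates (Q − Q_b): 0.0, 1.0, 3.0, 6.0, 9.0, 14.0, 11.0, 8.0, 6.0, 5.0, 4.0, 0.0 cfs.
ΣQ_DR = 67.00 cfs.
With Δt = 1.5 h = 5400 s, V = ΣQ_DR · Δt = 67.00 × 5400 = 3.62 × 10^5 ft³.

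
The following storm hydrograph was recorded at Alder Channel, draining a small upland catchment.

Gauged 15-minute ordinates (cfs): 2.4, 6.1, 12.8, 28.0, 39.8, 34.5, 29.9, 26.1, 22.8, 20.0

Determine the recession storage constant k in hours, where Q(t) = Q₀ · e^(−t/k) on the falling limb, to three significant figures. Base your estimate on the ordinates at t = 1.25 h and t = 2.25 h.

On the falling limb, Q drops from 34.5 to 20.0 cfs between t = 1.25 h and t = 2.25 h (Δt = 1 h).
k = −Δt / ln(Q₂/Q₁) = −1 / ln(20.0/34.5) = 1.83 h.

k ≈ 1.83 h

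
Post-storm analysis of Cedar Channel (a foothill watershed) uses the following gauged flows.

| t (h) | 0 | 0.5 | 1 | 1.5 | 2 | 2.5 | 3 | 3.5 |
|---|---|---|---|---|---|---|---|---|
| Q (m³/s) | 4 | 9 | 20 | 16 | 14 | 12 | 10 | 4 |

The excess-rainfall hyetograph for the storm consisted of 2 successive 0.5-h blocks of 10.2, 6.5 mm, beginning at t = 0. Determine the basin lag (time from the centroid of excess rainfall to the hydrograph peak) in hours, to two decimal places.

t_L ≈ 0.56 h

Centroid of excess rainfall: t_c = Σ P_i·t̄_i / ΣP_i = 0.4446 h (block centres at 0.25, 0.75 h).
Hydrograph peak occurs at t = 1 h, so basin lag t_L = 1 − 0.4446 = 0.56 h.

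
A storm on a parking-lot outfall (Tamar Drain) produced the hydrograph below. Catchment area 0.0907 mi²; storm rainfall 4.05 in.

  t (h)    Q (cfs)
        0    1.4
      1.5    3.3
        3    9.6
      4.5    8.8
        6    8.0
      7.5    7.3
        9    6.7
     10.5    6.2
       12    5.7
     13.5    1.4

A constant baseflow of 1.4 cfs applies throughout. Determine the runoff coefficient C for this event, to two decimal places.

ΣQ_DR = 44.40 cfs; V = ΣQ_DR·Δt = 2.398 × 10^5 ft³.
Runoff depth d = V / A = 1.138 in.
C = d / P = 1.138 / 4.05 = 0.28.

C ≈ 0.28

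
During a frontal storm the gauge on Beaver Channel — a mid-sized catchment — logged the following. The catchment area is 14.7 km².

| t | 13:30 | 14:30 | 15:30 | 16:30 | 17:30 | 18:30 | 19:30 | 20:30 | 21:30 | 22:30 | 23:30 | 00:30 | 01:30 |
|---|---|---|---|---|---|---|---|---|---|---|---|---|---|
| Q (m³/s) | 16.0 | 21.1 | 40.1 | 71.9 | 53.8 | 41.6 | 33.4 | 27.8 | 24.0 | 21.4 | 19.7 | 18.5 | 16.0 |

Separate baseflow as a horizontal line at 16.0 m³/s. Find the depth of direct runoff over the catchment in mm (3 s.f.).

Direct runoff: 0.0, 5.1, 24.1, 55.9, 37.8, 25.6, 17.4, 11.8, 8.0, 5.4, 3.7, 2.5, 0.0 m³/s; ΣQ_DR = 197.3 m³/s.
V = ΣQ_DR · Δt = 197.3 × 3600 s = 7.103 × 10^5 m³.
Over A = 14.7 km², depth = V / A = 48.3 mm.

d ≈ 48.3 mm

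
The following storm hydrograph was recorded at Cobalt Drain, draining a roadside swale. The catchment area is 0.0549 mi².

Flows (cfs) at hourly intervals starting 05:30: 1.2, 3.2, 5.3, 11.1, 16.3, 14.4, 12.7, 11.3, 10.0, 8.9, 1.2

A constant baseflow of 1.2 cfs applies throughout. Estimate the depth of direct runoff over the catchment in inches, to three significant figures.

Direct runoff: 0.0, 2.0, 4.1, 9.9, 15.1, 13.2, 11.5, 10.1, 8.8, 7.7, 0.0 cfs; ΣQ_DR = 82.40 cfs.
V = ΣQ_DR · Δt = 82.40 × 3600 s = 2.966 × 10^5 ft³.
Over A = 0.0549 mi², depth = V / A = 2.33 in.

d ≈ 2.33 in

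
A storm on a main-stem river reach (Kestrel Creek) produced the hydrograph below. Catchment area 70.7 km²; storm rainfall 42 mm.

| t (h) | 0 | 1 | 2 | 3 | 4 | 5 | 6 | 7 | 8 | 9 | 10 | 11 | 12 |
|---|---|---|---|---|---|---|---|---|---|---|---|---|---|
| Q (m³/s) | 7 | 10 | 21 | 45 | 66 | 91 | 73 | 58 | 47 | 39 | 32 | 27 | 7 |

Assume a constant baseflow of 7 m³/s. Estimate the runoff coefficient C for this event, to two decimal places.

C ≈ 0.52

ΣQ_DR = 432.0 m³/s; V = ΣQ_DR·Δt = 1.555 × 10^6 m³.
Runoff depth d = V / A = 22.00 mm.
C = d / P = 22.00 / 42 = 0.52.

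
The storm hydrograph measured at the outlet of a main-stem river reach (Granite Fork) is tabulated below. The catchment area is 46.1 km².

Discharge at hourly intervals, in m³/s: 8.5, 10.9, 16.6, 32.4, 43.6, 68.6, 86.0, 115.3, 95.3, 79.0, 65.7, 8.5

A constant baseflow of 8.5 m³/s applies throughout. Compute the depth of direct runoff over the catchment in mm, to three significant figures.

d ≈ 41.3 mm

Direct runoff: 0.0, 2.4, 8.1, 23.9, 35.1, 60.1, 77.5, 106.8, 86.8, 70.5, 57.2, 0.0 m³/s; ΣQ_DR = 528.4 m³/s.
V = ΣQ_DR · Δt = 528.4 × 3600 s = 1.902 × 10^6 m³.
Over A = 46.1 km², depth = V / A = 41.3 mm.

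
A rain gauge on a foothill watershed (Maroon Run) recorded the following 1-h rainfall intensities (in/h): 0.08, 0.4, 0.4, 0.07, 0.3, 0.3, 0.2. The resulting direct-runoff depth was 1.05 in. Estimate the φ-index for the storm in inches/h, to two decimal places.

Only the 5 blocks with intensity above φ contribute runoff: 0.4, 0.4, 0.3, 0.3, 0.2 in/h.
Σ(I−φ)·Δt = d  ⇒  (0.4+0.4+0.3+0.3+0.2 − 5φ)·1 = 1.05
φ = (1.600 − 1.05/1) / 5 = 0.11 in/h.

φ ≈ 0.11 in/h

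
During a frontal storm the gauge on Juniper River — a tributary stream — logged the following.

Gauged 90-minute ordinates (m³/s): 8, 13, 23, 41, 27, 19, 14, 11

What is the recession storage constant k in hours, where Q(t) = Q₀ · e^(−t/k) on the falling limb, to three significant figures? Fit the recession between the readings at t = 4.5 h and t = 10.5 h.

On the falling limb, Q drops from 41 to 11 m³/s between t = 4.5 h and t = 10.5 h (Δt = 6 h).
k = −Δt / ln(Q₂/Q₁) = −6 / ln(11/41) = 4.56 h.

k ≈ 4.56 h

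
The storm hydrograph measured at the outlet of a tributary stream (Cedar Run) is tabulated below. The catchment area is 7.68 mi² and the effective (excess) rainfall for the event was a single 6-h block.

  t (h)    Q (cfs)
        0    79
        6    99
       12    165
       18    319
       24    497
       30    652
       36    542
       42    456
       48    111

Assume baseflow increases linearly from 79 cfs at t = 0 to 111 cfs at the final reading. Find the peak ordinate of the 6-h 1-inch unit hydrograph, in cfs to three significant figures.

U_p ≈ 221 cfs

Direct runoff: 0.00, 16.00, 78.00, 228.00, 402.00, 553.00, 439.00, 349.00, 0.00 cfs; ΣQ_DR = 2065 cfs, peak = 553.00 cfs.
Runoff depth d = ΣQ_DR·Δt / A = 2065 × 21600 / (7.68 mi²) = 2.500 in.
The 1-inch UH is the DRH scaled by (1 in)/d, so U_p = 553.00 × 1/2.500 = 221 cfs.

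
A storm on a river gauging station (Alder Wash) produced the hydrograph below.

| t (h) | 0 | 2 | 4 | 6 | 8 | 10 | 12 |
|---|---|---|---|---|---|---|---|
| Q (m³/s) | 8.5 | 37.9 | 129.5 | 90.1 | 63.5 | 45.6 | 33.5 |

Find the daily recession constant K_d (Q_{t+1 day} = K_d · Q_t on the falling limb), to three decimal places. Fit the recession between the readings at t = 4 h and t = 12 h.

Between t = 4 h and t = 12 h the flow falls from 129.5 to 33.5 m³/s over 4×2 h = 8 h.
Per-interval ratio K = (33.5/129.5)^(1/4) = 0.7132; K_d = K^(24/2) = 0.017.

K_d ≈ 0.017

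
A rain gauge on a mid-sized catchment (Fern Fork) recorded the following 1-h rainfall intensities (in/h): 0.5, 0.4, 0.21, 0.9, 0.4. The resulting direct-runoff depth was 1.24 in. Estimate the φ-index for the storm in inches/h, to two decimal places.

φ ≈ 0.24 in/h

Only the 4 blocks with intensity above φ contribute runoff: 0.5, 0.4, 0.9, 0.4 in/h.
Σ(I−φ)·Δt = d  ⇒  (0.5+0.4+0.9+0.4 − 4φ)·1 = 1.24
φ = (2.200 − 1.24/1) / 4 = 0.24 in/h.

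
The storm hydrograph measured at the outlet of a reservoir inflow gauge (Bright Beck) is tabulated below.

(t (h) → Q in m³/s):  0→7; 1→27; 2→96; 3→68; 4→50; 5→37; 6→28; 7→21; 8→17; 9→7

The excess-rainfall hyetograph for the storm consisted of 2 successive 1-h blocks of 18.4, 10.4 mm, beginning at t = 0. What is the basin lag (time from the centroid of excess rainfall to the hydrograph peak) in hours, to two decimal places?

t_L ≈ 1.14 h

Centroid of excess rainfall: t_c = Σ P_i·t̄_i / ΣP_i = 0.8611 h (block centres at 0.5, 1.5 h).
Hydrograph peak occurs at t = 2 h, so basin lag t_L = 2 − 0.8611 = 1.14 h.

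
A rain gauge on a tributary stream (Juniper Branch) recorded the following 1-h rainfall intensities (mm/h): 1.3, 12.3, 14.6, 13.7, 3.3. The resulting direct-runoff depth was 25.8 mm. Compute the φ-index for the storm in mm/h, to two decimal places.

φ ≈ 4.93 mm/h

Only the 3 blocks with intensity above φ contribute runoff: 12.3, 14.6, 13.7 mm/h.
Σ(I−φ)·Δt = d  ⇒  (12.3+14.6+13.7 − 3φ)·1 = 25.8
φ = (40.60 − 25.8/1) / 3 = 4.93 mm/h.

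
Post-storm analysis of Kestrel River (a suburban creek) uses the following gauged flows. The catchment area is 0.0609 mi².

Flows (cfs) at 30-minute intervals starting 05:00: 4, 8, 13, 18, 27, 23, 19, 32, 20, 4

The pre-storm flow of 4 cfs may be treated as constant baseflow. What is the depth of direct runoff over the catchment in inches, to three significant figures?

Direct runoff: 0.0, 4.0, 9.0, 14.0, 23.0, 19.0, 15.0, 28.0, 16.0, 0.0 cfs; ΣQ_DR = 128.0 cfs.
V = ΣQ_DR · Δt = 128.0 × 1800 s = 2.304 × 10^5 ft³.
Over A = 0.0609 mi², depth = V / A = 1.63 in.

d ≈ 1.63 in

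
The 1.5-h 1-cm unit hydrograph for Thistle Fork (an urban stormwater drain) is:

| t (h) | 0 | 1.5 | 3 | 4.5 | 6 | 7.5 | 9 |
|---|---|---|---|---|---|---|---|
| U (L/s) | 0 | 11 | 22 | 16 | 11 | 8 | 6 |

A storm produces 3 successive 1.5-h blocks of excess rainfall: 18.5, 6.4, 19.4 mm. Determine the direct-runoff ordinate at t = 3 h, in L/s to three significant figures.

By discrete convolution, Q_j = Σ (P_i / 10 mm) · U_{j−i}.
At t = 3 h (j=2): Q = (18.5/10)·22 + (6.4/10)·11 + (19.4/10)·0 = 47.7 L/s.

Q ≈ 47.7 L/s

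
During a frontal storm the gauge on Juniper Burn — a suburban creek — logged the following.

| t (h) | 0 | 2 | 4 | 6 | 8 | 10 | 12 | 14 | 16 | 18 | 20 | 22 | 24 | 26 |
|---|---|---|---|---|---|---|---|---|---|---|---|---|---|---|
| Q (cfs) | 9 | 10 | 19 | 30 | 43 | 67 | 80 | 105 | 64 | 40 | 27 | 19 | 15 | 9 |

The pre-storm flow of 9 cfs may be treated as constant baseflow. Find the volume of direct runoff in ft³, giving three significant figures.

Direct-runoff ordinates (Q − Q_b): 0.0, 1.0, 10.0, 21.0, 34.0, 58.0, 71.0, 96.0, 55.0, 31.0, 18.0, 10.0, 6.0, 0.0 cfs.
ΣQ_DR = 411.0 cfs.
With Δt = 2 h = 7200 s, V = ΣQ_DR · Δt = 411.0 × 7200 = 2.96 × 10^6 ft³.

V ≈ 2.96 × 10^6 ft³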